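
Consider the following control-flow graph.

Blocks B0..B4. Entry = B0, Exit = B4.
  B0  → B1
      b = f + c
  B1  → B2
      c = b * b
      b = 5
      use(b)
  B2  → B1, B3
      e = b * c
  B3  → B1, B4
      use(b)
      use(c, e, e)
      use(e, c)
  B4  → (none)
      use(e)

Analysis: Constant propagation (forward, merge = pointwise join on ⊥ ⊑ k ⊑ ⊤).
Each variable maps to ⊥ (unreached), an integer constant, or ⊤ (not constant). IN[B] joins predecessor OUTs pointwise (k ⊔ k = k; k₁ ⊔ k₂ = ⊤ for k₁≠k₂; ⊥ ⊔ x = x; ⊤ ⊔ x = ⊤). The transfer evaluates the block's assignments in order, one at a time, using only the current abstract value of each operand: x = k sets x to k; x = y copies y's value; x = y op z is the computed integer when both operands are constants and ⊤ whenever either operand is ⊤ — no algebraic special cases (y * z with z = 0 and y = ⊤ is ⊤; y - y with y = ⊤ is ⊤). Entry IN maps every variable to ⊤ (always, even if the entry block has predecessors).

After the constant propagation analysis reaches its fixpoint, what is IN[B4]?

Per-block solution:
  B0:  IN=(all ⊤)  OUT=(all ⊤)
  B1:  IN=(all ⊤)  OUT={b:5; rest ⊤}
  B2:  IN={b:5; rest ⊤}  OUT={b:5; rest ⊤}
  B3:  IN={b:5; rest ⊤}  OUT={b:5; rest ⊤}
  B4:  IN={b:5; rest ⊤}  OUT={b:5; rest ⊤}

Merge at B4: IN[B4] = OUT[B3] = {a: ⊤, b: 5, c: ⊤, d: ⊤, e: ⊤, f: ⊤}

Answer: {a: ⊤, b: 5, c: ⊤, d: ⊤, e: ⊤, f: ⊤}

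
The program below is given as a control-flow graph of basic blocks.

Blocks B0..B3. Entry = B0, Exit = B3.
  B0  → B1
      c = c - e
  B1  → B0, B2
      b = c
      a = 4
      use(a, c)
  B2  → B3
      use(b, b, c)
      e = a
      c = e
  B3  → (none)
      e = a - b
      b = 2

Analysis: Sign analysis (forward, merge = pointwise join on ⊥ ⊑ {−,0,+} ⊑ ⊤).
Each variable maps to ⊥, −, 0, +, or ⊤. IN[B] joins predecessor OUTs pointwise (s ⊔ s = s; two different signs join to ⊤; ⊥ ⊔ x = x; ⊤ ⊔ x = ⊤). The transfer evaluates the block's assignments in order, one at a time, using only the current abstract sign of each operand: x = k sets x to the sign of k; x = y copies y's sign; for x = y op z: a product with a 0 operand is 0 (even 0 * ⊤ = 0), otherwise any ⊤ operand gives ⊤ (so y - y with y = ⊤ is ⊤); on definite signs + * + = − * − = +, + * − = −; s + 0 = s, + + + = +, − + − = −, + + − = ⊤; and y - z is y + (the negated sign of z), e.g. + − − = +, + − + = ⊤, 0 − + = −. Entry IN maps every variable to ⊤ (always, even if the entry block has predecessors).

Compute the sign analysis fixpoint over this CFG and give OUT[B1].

Converged values:
  B0: | IN=(all ⊤) | OUT=(all ⊤)
  B1: | IN=(all ⊤) | OUT={a:+; rest ⊤}
  B2: | IN={a:+; rest ⊤} | OUT={a:+, c:+, e:+; rest ⊤}
  B3: | IN={a:+, c:+, e:+; rest ⊤} | OUT={a:+, b:+, c:+; rest ⊤}

Merge at B1: IN[B1] = OUT[B0] = {a: ⊤, b: ⊤, c: ⊤, d: ⊤, e: ⊤, f: ⊤}
Applying B1's transfer function to that IN value gives OUT[B1] (row B1 above).

Answer: {a: +, b: ⊤, c: ⊤, d: ⊤, e: ⊤, f: ⊤}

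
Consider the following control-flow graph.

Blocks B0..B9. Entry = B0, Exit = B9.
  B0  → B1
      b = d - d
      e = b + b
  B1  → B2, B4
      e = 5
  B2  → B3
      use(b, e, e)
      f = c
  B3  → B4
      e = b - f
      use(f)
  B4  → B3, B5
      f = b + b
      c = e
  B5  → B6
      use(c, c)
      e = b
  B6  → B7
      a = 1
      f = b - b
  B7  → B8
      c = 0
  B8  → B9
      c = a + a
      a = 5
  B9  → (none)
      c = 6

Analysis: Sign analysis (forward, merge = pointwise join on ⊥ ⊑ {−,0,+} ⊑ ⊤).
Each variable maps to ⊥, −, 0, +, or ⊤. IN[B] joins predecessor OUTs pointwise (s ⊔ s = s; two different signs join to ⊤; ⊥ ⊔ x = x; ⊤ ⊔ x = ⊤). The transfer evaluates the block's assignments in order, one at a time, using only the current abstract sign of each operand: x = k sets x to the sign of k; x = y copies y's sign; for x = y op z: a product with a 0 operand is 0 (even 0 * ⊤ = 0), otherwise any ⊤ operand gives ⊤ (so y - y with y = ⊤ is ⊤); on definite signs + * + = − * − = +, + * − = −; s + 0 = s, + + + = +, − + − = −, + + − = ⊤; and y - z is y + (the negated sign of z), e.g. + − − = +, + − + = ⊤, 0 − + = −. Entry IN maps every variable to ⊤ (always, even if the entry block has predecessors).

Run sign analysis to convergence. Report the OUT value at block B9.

Per-block solution:
  B0:   IN=(all ⊤)   OUT=(all ⊤)
  B1:   IN=(all ⊤)   OUT={e:+; rest ⊤}
  B2:   IN={e:+; rest ⊤}   OUT={e:+; rest ⊤}
  B3:   IN=(all ⊤)   OUT=(all ⊤)
  B4:   IN=(all ⊤)   OUT=(all ⊤)
  B5:   IN=(all ⊤)   OUT=(all ⊤)
  B6:   IN=(all ⊤)   OUT={a:+; rest ⊤}
  B7:   IN={a:+; rest ⊤}   OUT={a:+, c:0; rest ⊤}
  B8:   IN={a:+, c:0; rest ⊤}   OUT={a:+, c:+; rest ⊤}
  B9:   IN={a:+, c:+; rest ⊤}   OUT={a:+, c:+; rest ⊤}

Merge at B9: IN[B9] = OUT[B8] = {a: +, b: ⊤, c: +, d: ⊤, e: ⊤, f: ⊤}
Applying B9's transfer function to that IN value gives OUT[B9] (row B9 above).

Answer: {a: +, b: ⊤, c: +, d: ⊤, e: ⊤, f: ⊤}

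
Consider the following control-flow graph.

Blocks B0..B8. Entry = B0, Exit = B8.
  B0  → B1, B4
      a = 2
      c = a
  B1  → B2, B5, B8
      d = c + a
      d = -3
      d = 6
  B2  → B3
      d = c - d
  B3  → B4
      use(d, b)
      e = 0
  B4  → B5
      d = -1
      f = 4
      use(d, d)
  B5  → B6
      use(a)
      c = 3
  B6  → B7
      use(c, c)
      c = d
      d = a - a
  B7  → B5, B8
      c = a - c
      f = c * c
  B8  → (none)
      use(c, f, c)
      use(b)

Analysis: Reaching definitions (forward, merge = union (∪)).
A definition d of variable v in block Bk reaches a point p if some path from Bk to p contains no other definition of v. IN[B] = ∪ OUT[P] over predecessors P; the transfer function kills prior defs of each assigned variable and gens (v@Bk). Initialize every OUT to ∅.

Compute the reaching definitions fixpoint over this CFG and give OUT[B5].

Per-block solution:
  B0:   IN={}   OUT={a@B0, c@B0}
  B1:   IN={a@B0, c@B0}   OUT={a@B0, c@B0, d@B1}
  B2:   IN={a@B0, c@B0, d@B1}   OUT={a@B0, c@B0, d@B2}
  B3:   IN={a@B0, c@B0, d@B2}   OUT={a@B0, c@B0, d@B2, e@B3}
  B4:   IN={a@B0, c@B0, d@B2, e@B3}   OUT={a@B0, c@B0, d@B4, e@B3, f@B4}
  B5:   IN={a@B0, c@B0, c@B7, d@B1, d@B4, d@B6, e@B3, f@B4, f@B7}   OUT={a@B0, c@B5, d@B1, d@B4, d@B6, e@B3, f@B4, f@B7}
  B6:   IN={a@B0, c@B5, d@B1, d@B4, d@B6, e@B3, f@B4, f@B7}   OUT={a@B0, c@B6, d@B6, e@B3, f@B4, f@B7}
  B7:   IN={a@B0, c@B6, d@B6, e@B3, f@B4, f@B7}   OUT={a@B0, c@B7, d@B6, e@B3, f@B7}
  B8:   IN={a@B0, c@B0, c@B7, d@B1, d@B6, e@B3, f@B7}   OUT={a@B0, c@B0, c@B7, d@B1, d@B6, e@B3, f@B7}

Merge at B5: IN[B5] = OUT[B1] ⊔ OUT[B4] ⊔ OUT[B7] = {a@B0, c@B0, c@B7, d@B1, d@B4, d@B6, e@B3, f@B4, f@B7}
Applying B5's transfer function to that IN value gives OUT[B5] (row B5 above).

Answer: {a@B0, c@B5, d@B1, d@B4, d@B6, e@B3, f@B4, f@B7}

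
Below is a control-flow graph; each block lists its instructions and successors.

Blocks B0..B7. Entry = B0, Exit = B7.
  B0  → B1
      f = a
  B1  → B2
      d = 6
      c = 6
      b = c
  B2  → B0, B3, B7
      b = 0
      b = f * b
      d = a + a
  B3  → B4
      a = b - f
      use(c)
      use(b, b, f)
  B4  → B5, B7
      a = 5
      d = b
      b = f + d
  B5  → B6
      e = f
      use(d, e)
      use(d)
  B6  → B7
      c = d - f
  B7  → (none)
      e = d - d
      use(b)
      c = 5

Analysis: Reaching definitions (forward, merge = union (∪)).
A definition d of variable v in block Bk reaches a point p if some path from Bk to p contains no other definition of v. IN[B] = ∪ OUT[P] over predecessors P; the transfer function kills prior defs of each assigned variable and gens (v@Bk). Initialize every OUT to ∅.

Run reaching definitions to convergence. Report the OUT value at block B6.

Answer: {a@B4, b@B4, c@B6, d@B4, e@B5, f@B0}

Derivation:
Fixpoint table:
  B0:   IN={b@B2, c@B1, d@B2, f@B0}   OUT={b@B2, c@B1, d@B2, f@B0}
  B1:   IN={b@B2, c@B1, d@B2, f@B0}   OUT={b@B1, c@B1, d@B1, f@B0}
  B2:   IN={b@B1, c@B1, d@B1, f@B0}   OUT={b@B2, c@B1, d@B2, f@B0}
  B3:   IN={b@B2, c@B1, d@B2, f@B0}   OUT={a@B3, b@B2, c@B1, d@B2, f@B0}
  B4:   IN={a@B3, b@B2, c@B1, d@B2, f@B0}   OUT={a@B4, b@B4, c@B1, d@B4, f@B0}
  B5:   IN={a@B4, b@B4, c@B1, d@B4, f@B0}   OUT={a@B4, b@B4, c@B1, d@B4, e@B5, f@B0}
  B6:   IN={a@B4, b@B4, c@B1, d@B4, e@B5, f@B0}   OUT={a@B4, b@B4, c@B6, d@B4, e@B5, f@B0}
  B7:   IN={a@B4, b@B2, b@B4, c@B1, c@B6, d@B2, d@B4, e@B5, f@B0}   OUT={a@B4, b@B2, b@B4, c@B7, d@B2, d@B4, e@B7, f@B0}

Merge at B6: IN[B6] = OUT[B5] = {a@B4, b@B4, c@B1, d@B4, e@B5, f@B0}
Applying B6's transfer function to that IN value gives OUT[B6] (row B6 above).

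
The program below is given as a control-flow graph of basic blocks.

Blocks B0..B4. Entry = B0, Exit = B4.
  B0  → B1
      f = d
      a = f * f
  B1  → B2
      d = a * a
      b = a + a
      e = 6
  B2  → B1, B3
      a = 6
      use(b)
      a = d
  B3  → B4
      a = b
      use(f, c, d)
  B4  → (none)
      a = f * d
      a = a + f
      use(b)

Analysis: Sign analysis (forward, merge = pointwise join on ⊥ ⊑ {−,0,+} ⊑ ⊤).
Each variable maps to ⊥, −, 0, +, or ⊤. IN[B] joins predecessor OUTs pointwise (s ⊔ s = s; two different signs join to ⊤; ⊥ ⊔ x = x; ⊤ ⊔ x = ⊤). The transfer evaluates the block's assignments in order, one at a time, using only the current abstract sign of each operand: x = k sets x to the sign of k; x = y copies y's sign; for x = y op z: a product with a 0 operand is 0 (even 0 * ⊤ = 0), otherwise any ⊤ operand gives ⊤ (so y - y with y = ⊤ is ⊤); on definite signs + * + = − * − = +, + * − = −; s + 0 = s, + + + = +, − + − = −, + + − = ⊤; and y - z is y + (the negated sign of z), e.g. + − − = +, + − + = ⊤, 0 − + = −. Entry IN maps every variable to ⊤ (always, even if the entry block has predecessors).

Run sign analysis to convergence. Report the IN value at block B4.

Answer: {a: ⊤, b: ⊤, c: ⊤, d: ⊤, e: +, f: ⊤}

Derivation:
Converged values:
  B0:   IN=(all ⊤)   OUT=(all ⊤)
  B1:   IN=(all ⊤)   OUT={e:+; rest ⊤}
  B2:   IN={e:+; rest ⊤}   OUT={e:+; rest ⊤}
  B3:   IN={e:+; rest ⊤}   OUT={e:+; rest ⊤}
  B4:   IN={e:+; rest ⊤}   OUT={e:+; rest ⊤}

Merge at B4: IN[B4] = OUT[B3] = {a: ⊤, b: ⊤, c: ⊤, d: ⊤, e: +, f: ⊤}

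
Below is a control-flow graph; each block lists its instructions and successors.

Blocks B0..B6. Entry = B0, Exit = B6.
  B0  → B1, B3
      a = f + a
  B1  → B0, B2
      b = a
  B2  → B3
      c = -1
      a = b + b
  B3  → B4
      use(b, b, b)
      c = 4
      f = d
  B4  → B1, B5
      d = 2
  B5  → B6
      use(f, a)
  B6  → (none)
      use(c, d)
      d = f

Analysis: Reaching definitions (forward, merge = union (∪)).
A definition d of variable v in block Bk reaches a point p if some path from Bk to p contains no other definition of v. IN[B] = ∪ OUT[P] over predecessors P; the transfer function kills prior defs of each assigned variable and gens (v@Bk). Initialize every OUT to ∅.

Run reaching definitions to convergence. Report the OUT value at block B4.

Fixpoint table:
  B0:  IN={a@B0, a@B2, b@B1, c@B3, d@B4, f@B3}  OUT={a@B0, b@B1, c@B3, d@B4, f@B3}
  B1:  IN={a@B0, a@B2, b@B1, c@B3, d@B4, f@B3}  OUT={a@B0, a@B2, b@B1, c@B3, d@B4, f@B3}
  B2:  IN={a@B0, a@B2, b@B1, c@B3, d@B4, f@B3}  OUT={a@B2, b@B1, c@B2, d@B4, f@B3}
  B3:  IN={a@B0, a@B2, b@B1, c@B2, c@B3, d@B4, f@B3}  OUT={a@B0, a@B2, b@B1, c@B3, d@B4, f@B3}
  B4:  IN={a@B0, a@B2, b@B1, c@B3, d@B4, f@B3}  OUT={a@B0, a@B2, b@B1, c@B3, d@B4, f@B3}
  B5:  IN={a@B0, a@B2, b@B1, c@B3, d@B4, f@B3}  OUT={a@B0, a@B2, b@B1, c@B3, d@B4, f@B3}
  B6:  IN={a@B0, a@B2, b@B1, c@B3, d@B4, f@B3}  OUT={a@B0, a@B2, b@B1, c@B3, d@B6, f@B3}

Merge at B4: IN[B4] = OUT[B3] = {a@B0, a@B2, b@B1, c@B3, d@B4, f@B3}
Applying B4's transfer function to that IN value gives OUT[B4] (row B4 above).

Answer: {a@B0, a@B2, b@B1, c@B3, d@B4, f@B3}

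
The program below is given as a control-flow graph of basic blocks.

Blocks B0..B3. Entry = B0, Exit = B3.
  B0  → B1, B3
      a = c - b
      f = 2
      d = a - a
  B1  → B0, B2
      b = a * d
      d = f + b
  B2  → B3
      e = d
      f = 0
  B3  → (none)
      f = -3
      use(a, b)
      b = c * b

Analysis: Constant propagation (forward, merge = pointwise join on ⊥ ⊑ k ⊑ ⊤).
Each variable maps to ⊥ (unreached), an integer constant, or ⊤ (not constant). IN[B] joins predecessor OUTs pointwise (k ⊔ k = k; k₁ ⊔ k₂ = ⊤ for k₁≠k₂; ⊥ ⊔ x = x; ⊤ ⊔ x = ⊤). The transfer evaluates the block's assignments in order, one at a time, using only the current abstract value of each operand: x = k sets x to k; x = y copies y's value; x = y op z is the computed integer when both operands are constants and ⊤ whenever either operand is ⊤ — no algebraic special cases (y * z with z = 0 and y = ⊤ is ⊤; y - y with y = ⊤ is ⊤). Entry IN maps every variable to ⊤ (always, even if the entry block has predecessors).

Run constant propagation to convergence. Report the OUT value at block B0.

Fixpoint table:
  B0:   IN=(all ⊤)   OUT={f:2; rest ⊤}
  B1:   IN={f:2; rest ⊤}   OUT={f:2; rest ⊤}
  B2:   IN={f:2; rest ⊤}   OUT={f:0; rest ⊤}
  B3:   IN=(all ⊤)   OUT={f:-3; rest ⊤}

Merge at B0 (entry node, so the boundary value (all ⊤) is joined with the incoming edge(s)): IN[B0] = (all ⊤) ⊔ OUT[B1] = {a: ⊤, b: ⊤, c: ⊤, d: ⊤, e: ⊤, f: ⊤}
Applying B0's transfer function to that IN value gives OUT[B0] (row B0 above).

Answer: {a: ⊤, b: ⊤, c: ⊤, d: ⊤, e: ⊤, f: 2}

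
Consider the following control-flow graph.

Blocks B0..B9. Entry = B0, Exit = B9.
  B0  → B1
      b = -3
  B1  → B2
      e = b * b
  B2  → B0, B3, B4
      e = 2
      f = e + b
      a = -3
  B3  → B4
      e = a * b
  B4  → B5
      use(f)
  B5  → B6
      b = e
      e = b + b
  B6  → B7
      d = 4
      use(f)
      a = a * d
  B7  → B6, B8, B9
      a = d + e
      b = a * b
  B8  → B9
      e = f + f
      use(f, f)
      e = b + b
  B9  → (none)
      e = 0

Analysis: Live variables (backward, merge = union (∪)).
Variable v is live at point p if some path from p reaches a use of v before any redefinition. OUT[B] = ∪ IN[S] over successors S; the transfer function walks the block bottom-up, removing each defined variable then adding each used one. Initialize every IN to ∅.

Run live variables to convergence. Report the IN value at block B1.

Answer: {b}

Working:
Fixpoint table:
  B0:   IN={}   OUT={b}
  B1:   IN={b}   OUT={b}
  B2:   IN={b}   OUT={a, b, e, f}
  B3:   IN={a, b, f}   OUT={a, e, f}
  B4:   IN={a, e, f}   OUT={a, e, f}
  B5:   IN={a, e, f}   OUT={a, b, e, f}
  B6:   IN={a, b, e, f}   OUT={b, d, e, f}
  B7:   IN={b, d, e, f}   OUT={a, b, e, f}
  B8:   IN={b, f}   OUT={}
  B9:   IN={}   OUT={}

Merge at B1: OUT[B1] = IN[B2] = {b}
Applying B1's transfer function to that OUT value gives IN[B1] (row B1 above).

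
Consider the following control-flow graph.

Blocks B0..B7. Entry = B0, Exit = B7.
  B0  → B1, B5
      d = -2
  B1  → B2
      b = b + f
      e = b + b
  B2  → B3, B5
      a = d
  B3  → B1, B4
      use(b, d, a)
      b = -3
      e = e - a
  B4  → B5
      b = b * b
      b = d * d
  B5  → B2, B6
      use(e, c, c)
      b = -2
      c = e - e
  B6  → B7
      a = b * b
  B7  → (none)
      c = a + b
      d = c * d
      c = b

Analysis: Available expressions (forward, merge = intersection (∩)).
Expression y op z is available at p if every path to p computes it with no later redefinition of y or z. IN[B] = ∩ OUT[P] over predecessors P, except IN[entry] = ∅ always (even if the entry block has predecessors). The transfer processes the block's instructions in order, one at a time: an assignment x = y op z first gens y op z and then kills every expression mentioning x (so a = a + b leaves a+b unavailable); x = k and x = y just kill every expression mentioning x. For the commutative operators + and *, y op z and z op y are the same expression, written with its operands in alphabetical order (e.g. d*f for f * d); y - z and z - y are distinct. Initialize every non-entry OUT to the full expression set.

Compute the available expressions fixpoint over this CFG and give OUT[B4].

Answer: {d*d}

Working:
Fixpoint table:
  B0: | IN={} | OUT={}
  B1: | IN={} | OUT={b+b}
  B2: | IN={} | OUT={}
  B3: | IN={} | OUT={}
  B4: | IN={} | OUT={d*d}
  B5: | IN={} | OUT={e-e}
  B6: | IN={e-e} | OUT={b*b, e-e}
  B7: | IN={b*b, e-e} | OUT={a+b, b*b, e-e}

Merge at B4: IN[B4] = OUT[B3] = {}
Applying B4's transfer function to that IN value gives OUT[B4] (row B4 above).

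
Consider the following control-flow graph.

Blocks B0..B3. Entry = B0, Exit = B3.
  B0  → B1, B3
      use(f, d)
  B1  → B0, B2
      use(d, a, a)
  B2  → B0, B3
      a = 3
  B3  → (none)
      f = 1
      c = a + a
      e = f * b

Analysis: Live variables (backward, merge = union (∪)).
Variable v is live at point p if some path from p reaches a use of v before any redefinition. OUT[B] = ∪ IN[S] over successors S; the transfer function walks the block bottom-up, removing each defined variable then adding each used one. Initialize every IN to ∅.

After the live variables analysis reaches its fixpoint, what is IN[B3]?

Converged values:
  B0:   IN={a, b, d, f}   OUT={a, b, d, f}
  B1:   IN={a, b, d, f}   OUT={a, b, d, f}
  B2:   IN={b, d, f}   OUT={a, b, d, f}
  B3:   IN={a, b}   OUT={}

B3 is the boundary node: OUT[B3] = {}
Applying B3's transfer function to that OUT value gives IN[B3] (row B3 above).

Answer: {a, b}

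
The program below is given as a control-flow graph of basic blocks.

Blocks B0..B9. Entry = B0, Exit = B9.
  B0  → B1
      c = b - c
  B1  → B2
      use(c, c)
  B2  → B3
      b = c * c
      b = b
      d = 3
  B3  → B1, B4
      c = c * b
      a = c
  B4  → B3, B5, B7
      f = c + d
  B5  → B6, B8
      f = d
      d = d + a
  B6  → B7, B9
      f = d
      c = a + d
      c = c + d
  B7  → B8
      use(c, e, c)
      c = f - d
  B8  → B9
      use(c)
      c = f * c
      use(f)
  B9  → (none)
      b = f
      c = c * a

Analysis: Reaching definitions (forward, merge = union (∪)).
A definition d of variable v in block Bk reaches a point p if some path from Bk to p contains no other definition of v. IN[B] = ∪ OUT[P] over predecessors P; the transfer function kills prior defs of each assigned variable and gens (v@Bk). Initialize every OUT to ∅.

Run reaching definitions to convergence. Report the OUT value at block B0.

Answer: {c@B0}

Working:
Converged values:
  B0:   IN={}   OUT={c@B0}
  B1:   IN={a@B3, b@B2, c@B0, c@B3, d@B2, f@B4}   OUT={a@B3, b@B2, c@B0, c@B3, d@B2, f@B4}
  B2:   IN={a@B3, b@B2, c@B0, c@B3, d@B2, f@B4}   OUT={a@B3, b@B2, c@B0, c@B3, d@B2, f@B4}
  B3:   IN={a@B3, b@B2, c@B0, c@B3, d@B2, f@B4}   OUT={a@B3, b@B2, c@B3, d@B2, f@B4}
  B4:   IN={a@B3, b@B2, c@B3, d@B2, f@B4}   OUT={a@B3, b@B2, c@B3, d@B2, f@B4}
  B5:   IN={a@B3, b@B2, c@B3, d@B2, f@B4}   OUT={a@B3, b@B2, c@B3, d@B5, f@B5}
  B6:   IN={a@B3, b@B2, c@B3, d@B5, f@B5}   OUT={a@B3, b@B2, c@B6, d@B5, f@B6}
  B7:   IN={a@B3, b@B2, c@B3, c@B6, d@B2, d@B5, f@B4, f@B6}   OUT={a@B3, b@B2, c@B7, d@B2, d@B5, f@B4, f@B6}
  B8:   IN={a@B3, b@B2, c@B3, c@B7, d@B2, d@B5, f@B4, f@B5, f@B6}   OUT={a@B3, b@B2, c@B8, d@B2, d@B5, f@B4, f@B5, f@B6}
  B9:   IN={a@B3, b@B2, c@B6, c@B8, d@B2, d@B5, f@B4, f@B5, f@B6}   OUT={a@B3, b@B9, c@B9, d@B2, d@B5, f@B4, f@B5, f@B6}

B0 is the boundary node: IN[B0] = {}
Applying B0's transfer function to that IN value gives OUT[B0] (row B0 above).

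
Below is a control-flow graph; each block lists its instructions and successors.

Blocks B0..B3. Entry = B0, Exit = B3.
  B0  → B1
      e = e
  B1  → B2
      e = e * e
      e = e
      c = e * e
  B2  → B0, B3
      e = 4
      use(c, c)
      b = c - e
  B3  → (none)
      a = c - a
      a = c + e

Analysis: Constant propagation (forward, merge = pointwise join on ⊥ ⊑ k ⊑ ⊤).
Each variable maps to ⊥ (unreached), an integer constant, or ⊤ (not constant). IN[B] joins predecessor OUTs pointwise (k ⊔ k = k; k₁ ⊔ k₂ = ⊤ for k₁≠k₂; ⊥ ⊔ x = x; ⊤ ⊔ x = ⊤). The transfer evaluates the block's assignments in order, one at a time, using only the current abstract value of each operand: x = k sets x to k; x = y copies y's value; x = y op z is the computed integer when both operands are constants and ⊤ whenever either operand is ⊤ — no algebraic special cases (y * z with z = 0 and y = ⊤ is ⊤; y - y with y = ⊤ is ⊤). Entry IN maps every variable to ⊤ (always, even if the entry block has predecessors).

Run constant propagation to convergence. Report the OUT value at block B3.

Converged values:
  B0:  IN=(all ⊤)  OUT=(all ⊤)
  B1:  IN=(all ⊤)  OUT=(all ⊤)
  B2:  IN=(all ⊤)  OUT={e:4; rest ⊤}
  B3:  IN={e:4; rest ⊤}  OUT={e:4; rest ⊤}

Merge at B3: IN[B3] = OUT[B2] = {a: ⊤, b: ⊤, c: ⊤, d: ⊤, e: 4, f: ⊤}
Applying B3's transfer function to that IN value gives OUT[B3] (row B3 above).

Answer: {a: ⊤, b: ⊤, c: ⊤, d: ⊤, e: 4, f: ⊤}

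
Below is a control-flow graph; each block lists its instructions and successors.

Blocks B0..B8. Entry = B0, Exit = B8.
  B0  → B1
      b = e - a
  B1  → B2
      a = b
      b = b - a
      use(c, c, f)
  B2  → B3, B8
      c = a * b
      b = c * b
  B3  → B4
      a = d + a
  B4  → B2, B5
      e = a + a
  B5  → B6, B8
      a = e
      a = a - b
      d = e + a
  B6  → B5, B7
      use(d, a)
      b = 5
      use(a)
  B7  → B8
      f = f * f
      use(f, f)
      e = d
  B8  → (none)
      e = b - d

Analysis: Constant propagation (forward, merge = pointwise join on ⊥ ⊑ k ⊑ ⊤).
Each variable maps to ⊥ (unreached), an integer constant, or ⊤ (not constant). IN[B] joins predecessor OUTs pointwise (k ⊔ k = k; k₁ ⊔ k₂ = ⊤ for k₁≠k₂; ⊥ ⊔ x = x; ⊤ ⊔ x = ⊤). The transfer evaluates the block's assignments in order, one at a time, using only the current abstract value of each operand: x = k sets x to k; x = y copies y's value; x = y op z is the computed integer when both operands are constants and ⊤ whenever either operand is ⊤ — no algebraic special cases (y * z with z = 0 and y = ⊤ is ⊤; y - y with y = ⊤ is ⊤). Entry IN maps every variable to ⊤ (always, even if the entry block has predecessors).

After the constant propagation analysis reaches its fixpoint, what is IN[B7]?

Converged values:
  B0: | IN=(all ⊤) | OUT=(all ⊤)
  B1: | IN=(all ⊤) | OUT=(all ⊤)
  B2: | IN=(all ⊤) | OUT=(all ⊤)
  B3: | IN=(all ⊤) | OUT=(all ⊤)
  B4: | IN=(all ⊤) | OUT=(all ⊤)
  B5: | IN=(all ⊤) | OUT=(all ⊤)
  B6: | IN=(all ⊤) | OUT={b:5; rest ⊤}
  B7: | IN={b:5; rest ⊤} | OUT={b:5; rest ⊤}
  B8: | IN=(all ⊤) | OUT=(all ⊤)

Merge at B7: IN[B7] = OUT[B6] = {a: ⊤, b: 5, c: ⊤, d: ⊤, e: ⊤, f: ⊤}

Answer: {a: ⊤, b: 5, c: ⊤, d: ⊤, e: ⊤, f: ⊤}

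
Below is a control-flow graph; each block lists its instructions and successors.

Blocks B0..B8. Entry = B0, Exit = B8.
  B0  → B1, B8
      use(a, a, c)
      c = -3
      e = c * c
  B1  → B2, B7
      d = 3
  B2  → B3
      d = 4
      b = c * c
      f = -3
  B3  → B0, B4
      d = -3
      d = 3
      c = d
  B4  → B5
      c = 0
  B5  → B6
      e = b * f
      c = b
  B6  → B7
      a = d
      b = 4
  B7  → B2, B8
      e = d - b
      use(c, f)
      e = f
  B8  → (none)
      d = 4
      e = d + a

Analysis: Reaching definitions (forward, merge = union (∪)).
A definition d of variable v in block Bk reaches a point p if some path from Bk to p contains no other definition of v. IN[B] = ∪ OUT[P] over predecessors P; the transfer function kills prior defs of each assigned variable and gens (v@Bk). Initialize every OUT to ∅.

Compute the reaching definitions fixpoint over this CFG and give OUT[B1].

Fixpoint table:
  B0: | IN={a@B6, b@B2, c@B3, d@B3, e@B0, e@B7, f@B2} | OUT={a@B6, b@B2, c@B0, d@B3, e@B0, f@B2}
  B1: | IN={a@B6, b@B2, c@B0, d@B3, e@B0, f@B2} | OUT={a@B6, b@B2, c@B0, d@B1, e@B0, f@B2}
  B2: | IN={a@B6, b@B2, b@B6, c@B0, c@B5, d@B1, d@B3, e@B0, e@B7, f@B2} | OUT={a@B6, b@B2, c@B0, c@B5, d@B2, e@B0, e@B7, f@B2}
  B3: | IN={a@B6, b@B2, c@B0, c@B5, d@B2, e@B0, e@B7, f@B2} | OUT={a@B6, b@B2, c@B3, d@B3, e@B0, e@B7, f@B2}
  B4: | IN={a@B6, b@B2, c@B3, d@B3, e@B0, e@B7, f@B2} | OUT={a@B6, b@B2, c@B4, d@B3, e@B0, e@B7, f@B2}
  B5: | IN={a@B6, b@B2, c@B4, d@B3, e@B0, e@B7, f@B2} | OUT={a@B6, b@B2, c@B5, d@B3, e@B5, f@B2}
  B6: | IN={a@B6, b@B2, c@B5, d@B3, e@B5, f@B2} | OUT={a@B6, b@B6, c@B5, d@B3, e@B5, f@B2}
  B7: | IN={a@B6, b@B2, b@B6, c@B0, c@B5, d@B1, d@B3, e@B0, e@B5, f@B2} | OUT={a@B6, b@B2, b@B6, c@B0, c@B5, d@B1, d@B3, e@B7, f@B2}
  B8: | IN={a@B6, b@B2, b@B6, c@B0, c@B5, d@B1, d@B3, e@B0, e@B7, f@B2} | OUT={a@B6, b@B2, b@B6, c@B0, c@B5, d@B8, e@B8, f@B2}

Merge at B1: IN[B1] = OUT[B0] = {a@B6, b@B2, c@B0, d@B3, e@B0, f@B2}
Applying B1's transfer function to that IN value gives OUT[B1] (row B1 above).

Answer: {a@B6, b@B2, c@B0, d@B1, e@B0, f@B2}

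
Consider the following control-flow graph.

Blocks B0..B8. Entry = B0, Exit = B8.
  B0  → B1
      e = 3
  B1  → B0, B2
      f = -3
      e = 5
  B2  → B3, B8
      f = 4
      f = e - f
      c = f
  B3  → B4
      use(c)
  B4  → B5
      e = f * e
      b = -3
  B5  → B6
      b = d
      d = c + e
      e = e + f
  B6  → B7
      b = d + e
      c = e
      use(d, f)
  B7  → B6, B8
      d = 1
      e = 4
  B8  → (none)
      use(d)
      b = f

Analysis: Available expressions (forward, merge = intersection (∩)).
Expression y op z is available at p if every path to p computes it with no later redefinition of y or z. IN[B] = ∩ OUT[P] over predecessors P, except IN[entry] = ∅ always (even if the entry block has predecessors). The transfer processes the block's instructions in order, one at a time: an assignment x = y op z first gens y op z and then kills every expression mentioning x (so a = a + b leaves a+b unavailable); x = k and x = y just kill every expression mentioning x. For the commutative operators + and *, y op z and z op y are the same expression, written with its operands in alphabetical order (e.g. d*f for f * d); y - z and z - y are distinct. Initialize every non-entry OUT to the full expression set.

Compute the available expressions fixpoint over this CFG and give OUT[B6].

Fixpoint table:
  B0: | IN={} | OUT={}
  B1: | IN={} | OUT={}
  B2: | IN={} | OUT={}
  B3: | IN={} | OUT={}
  B4: | IN={} | OUT={}
  B5: | IN={} | OUT={}
  B6: | IN={} | OUT={d+e}
  B7: | IN={d+e} | OUT={}
  B8: | IN={} | OUT={}

Merge at B6: IN[B6] = OUT[B5] ∩ OUT[B7] = {}
Applying B6's transfer function to that IN value gives OUT[B6] (row B6 above).

Answer: {d+e}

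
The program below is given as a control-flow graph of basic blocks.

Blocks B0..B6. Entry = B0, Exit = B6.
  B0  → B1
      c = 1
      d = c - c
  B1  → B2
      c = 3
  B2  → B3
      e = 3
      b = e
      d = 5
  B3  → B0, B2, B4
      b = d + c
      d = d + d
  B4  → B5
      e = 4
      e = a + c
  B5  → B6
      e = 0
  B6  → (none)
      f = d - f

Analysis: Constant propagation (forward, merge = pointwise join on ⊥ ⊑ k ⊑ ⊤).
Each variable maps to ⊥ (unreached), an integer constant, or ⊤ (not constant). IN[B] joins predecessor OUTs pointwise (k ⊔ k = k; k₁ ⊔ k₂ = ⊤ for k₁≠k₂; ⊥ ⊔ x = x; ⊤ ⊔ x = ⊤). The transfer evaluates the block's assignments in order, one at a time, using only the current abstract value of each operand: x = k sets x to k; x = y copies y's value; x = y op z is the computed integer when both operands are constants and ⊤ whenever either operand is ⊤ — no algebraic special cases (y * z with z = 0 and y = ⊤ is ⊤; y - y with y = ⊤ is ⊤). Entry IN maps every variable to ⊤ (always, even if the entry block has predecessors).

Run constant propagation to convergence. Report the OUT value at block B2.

Answer: {a: ⊤, b: 3, c: 3, d: 5, e: 3, f: ⊤}

Derivation:
Per-block solution:
  B0:   IN=(all ⊤)   OUT={c:1, d:0; rest ⊤}
  B1:   IN={c:1, d:0; rest ⊤}   OUT={c:3, d:0; rest ⊤}
  B2:   IN={c:3; rest ⊤}   OUT={b:3, c:3, d:5, e:3; rest ⊤}
  B3:   IN={b:3, c:3, d:5, e:3; rest ⊤}   OUT={b:8, c:3, d:10, e:3; rest ⊤}
  B4:   IN={b:8, c:3, d:10, e:3; rest ⊤}   OUT={b:8, c:3, d:10; rest ⊤}
  B5:   IN={b:8, c:3, d:10; rest ⊤}   OUT={b:8, c:3, d:10, e:0; rest ⊤}
  B6:   IN={b:8, c:3, d:10, e:0; rest ⊤}   OUT={b:8, c:3, d:10, e:0; rest ⊤}

Merge at B2: IN[B2] = OUT[B1] ⊔ OUT[B3] = {a: ⊤, b: ⊤, c: 3, d: ⊤, e: ⊤, f: ⊤}
Applying B2's transfer function to that IN value gives OUT[B2] (row B2 above).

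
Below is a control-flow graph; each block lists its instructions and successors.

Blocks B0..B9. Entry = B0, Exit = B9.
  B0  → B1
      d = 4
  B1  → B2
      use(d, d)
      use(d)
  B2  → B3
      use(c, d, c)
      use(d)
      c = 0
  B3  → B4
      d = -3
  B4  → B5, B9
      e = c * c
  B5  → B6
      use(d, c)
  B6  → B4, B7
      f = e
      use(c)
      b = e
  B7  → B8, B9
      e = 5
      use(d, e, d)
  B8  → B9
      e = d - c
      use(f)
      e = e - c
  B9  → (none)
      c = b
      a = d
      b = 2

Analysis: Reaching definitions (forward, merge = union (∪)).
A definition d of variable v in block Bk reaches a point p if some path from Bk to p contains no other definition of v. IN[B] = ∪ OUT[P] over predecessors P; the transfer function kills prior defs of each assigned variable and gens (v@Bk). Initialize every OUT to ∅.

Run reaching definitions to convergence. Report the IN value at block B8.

Converged values:
  B0: | IN={} | OUT={d@B0}
  B1: | IN={d@B0} | OUT={d@B0}
  B2: | IN={d@B0} | OUT={c@B2, d@B0}
  B3: | IN={c@B2, d@B0} | OUT={c@B2, d@B3}
  B4: | IN={b@B6, c@B2, d@B3, e@B4, f@B6} | OUT={b@B6, c@B2, d@B3, e@B4, f@B6}
  B5: | IN={b@B6, c@B2, d@B3, e@B4, f@B6} | OUT={b@B6, c@B2, d@B3, e@B4, f@B6}
  B6: | IN={b@B6, c@B2, d@B3, e@B4, f@B6} | OUT={b@B6, c@B2, d@B3, e@B4, f@B6}
  B7: | IN={b@B6, c@B2, d@B3, e@B4, f@B6} | OUT={b@B6, c@B2, d@B3, e@B7, f@B6}
  B8: | IN={b@B6, c@B2, d@B3, e@B7, f@B6} | OUT={b@B6, c@B2, d@B3, e@B8, f@B6}
  B9: | IN={b@B6, c@B2, d@B3, e@B4, e@B7, e@B8, f@B6} | OUT={a@B9, b@B9, c@B9, d@B3, e@B4, e@B7, e@B8, f@B6}

Merge at B8: IN[B8] = OUT[B7] = {b@B6, c@B2, d@B3, e@B7, f@B6}

Answer: {b@B6, c@B2, d@B3, e@B7, f@B6}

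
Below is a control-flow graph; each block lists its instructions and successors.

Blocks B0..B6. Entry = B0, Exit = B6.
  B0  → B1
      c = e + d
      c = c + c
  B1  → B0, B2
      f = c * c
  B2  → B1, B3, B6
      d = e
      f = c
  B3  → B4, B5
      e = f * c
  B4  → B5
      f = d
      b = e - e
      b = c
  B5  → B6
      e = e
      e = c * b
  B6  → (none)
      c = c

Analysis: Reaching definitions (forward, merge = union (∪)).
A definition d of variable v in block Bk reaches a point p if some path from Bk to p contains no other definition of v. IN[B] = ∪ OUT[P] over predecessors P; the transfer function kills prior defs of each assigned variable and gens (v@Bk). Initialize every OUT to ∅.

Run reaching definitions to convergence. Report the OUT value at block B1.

Answer: {c@B0, d@B2, f@B1}

Derivation:
Per-block solution:
  B0:   IN={c@B0, d@B2, f@B1}   OUT={c@B0, d@B2, f@B1}
  B1:   IN={c@B0, d@B2, f@B1, f@B2}   OUT={c@B0, d@B2, f@B1}
  B2:   IN={c@B0, d@B2, f@B1}   OUT={c@B0, d@B2, f@B2}
  B3:   IN={c@B0, d@B2, f@B2}   OUT={c@B0, d@B2, e@B3, f@B2}
  B4:   IN={c@B0, d@B2, e@B3, f@B2}   OUT={b@B4, c@B0, d@B2, e@B3, f@B4}
  B5:   IN={b@B4, c@B0, d@B2, e@B3, f@B2, f@B4}   OUT={b@B4, c@B0, d@B2, e@B5, f@B2, f@B4}
  B6:   IN={b@B4, c@B0, d@B2, e@B5, f@B2, f@B4}   OUT={b@B4, c@B6, d@B2, e@B5, f@B2, f@B4}

Merge at B1: IN[B1] = OUT[B0] ⊔ OUT[B2] = {c@B0, d@B2, f@B1, f@B2}
Applying B1's transfer function to that IN value gives OUT[B1] (row B1 above).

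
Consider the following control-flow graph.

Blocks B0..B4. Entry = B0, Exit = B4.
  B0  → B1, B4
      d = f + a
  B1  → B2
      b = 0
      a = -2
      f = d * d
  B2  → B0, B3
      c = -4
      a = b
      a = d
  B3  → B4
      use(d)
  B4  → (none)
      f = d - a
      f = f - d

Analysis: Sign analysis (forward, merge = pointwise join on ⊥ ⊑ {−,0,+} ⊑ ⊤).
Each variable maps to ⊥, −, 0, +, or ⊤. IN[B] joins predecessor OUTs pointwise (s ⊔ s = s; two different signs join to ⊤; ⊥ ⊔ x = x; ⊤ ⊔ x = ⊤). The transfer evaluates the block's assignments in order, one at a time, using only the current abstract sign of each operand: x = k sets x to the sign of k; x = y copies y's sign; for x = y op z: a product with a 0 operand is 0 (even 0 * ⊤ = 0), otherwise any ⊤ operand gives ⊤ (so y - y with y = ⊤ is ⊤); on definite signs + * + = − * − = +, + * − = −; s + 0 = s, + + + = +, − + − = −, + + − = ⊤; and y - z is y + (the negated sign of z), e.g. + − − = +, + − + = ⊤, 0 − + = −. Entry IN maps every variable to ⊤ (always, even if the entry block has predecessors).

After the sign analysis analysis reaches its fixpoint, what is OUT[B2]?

Answer: {a: ⊤, b: 0, c: -, d: ⊤, e: ⊤, f: ⊤}

Derivation:
Fixpoint table:
  B0:  IN=(all ⊤)  OUT=(all ⊤)
  B1:  IN=(all ⊤)  OUT={a:-, b:0; rest ⊤}
  B2:  IN={a:-, b:0; rest ⊤}  OUT={b:0, c:-; rest ⊤}
  B3:  IN={b:0, c:-; rest ⊤}  OUT={b:0, c:-; rest ⊤}
  B4:  IN=(all ⊤)  OUT=(all ⊤)

Merge at B2: IN[B2] = OUT[B1] = {a: -, b: 0, c: ⊤, d: ⊤, e: ⊤, f: ⊤}
Applying B2's transfer function to that IN value gives OUT[B2] (row B2 above).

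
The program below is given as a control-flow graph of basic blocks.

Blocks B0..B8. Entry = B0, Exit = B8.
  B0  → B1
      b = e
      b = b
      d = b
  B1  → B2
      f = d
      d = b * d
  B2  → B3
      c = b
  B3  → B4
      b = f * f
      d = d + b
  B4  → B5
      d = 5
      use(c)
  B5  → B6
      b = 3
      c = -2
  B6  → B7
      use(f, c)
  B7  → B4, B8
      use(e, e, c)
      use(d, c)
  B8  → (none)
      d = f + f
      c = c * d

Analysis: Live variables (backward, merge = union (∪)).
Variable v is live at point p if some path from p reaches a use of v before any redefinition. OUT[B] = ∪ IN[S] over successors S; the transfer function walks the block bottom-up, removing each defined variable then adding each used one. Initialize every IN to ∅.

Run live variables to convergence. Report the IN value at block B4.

Answer: {c, e, f}

Working:
Fixpoint table:
  B0:   IN={e}   OUT={b, d, e}
  B1:   IN={b, d, e}   OUT={b, d, e, f}
  B2:   IN={b, d, e, f}   OUT={c, d, e, f}
  B3:   IN={c, d, e, f}   OUT={c, e, f}
  B4:   IN={c, e, f}   OUT={d, e, f}
  B5:   IN={d, e, f}   OUT={c, d, e, f}
  B6:   IN={c, d, e, f}   OUT={c, d, e, f}
  B7:   IN={c, d, e, f}   OUT={c, e, f}
  B8:   IN={c, f}   OUT={}

Merge at B4: OUT[B4] = IN[B5] = {d, e, f}
Applying B4's transfer function to that OUT value gives IN[B4] (row B4 above).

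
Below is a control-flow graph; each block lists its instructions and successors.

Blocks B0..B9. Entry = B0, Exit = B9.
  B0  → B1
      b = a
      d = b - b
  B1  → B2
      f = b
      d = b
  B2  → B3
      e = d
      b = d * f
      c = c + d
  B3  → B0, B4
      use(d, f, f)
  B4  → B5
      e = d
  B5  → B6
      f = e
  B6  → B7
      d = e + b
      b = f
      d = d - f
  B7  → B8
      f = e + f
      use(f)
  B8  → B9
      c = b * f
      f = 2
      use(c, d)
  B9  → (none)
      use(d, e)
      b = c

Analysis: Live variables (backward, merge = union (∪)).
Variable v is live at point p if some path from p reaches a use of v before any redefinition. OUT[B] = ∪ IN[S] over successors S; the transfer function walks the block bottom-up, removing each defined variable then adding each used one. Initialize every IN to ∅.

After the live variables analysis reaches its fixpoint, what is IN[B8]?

Answer: {b, d, e, f}

Derivation:
Converged values:
  B0:  IN={a, c}  OUT={a, b, c}
  B1:  IN={a, b, c}  OUT={a, c, d, f}
  B2:  IN={a, c, d, f}  OUT={a, b, c, d, f}
  B3:  IN={a, b, c, d, f}  OUT={a, b, c, d}
  B4:  IN={b, d}  OUT={b, e}
  B5:  IN={b, e}  OUT={b, e, f}
  B6:  IN={b, e, f}  OUT={b, d, e, f}
  B7:  IN={b, d, e, f}  OUT={b, d, e, f}
  B8:  IN={b, d, e, f}  OUT={c, d, e}
  B9:  IN={c, d, e}  OUT={}

Merge at B8: OUT[B8] = IN[B9] = {c, d, e}
Applying B8's transfer function to that OUT value gives IN[B8] (row B8 above).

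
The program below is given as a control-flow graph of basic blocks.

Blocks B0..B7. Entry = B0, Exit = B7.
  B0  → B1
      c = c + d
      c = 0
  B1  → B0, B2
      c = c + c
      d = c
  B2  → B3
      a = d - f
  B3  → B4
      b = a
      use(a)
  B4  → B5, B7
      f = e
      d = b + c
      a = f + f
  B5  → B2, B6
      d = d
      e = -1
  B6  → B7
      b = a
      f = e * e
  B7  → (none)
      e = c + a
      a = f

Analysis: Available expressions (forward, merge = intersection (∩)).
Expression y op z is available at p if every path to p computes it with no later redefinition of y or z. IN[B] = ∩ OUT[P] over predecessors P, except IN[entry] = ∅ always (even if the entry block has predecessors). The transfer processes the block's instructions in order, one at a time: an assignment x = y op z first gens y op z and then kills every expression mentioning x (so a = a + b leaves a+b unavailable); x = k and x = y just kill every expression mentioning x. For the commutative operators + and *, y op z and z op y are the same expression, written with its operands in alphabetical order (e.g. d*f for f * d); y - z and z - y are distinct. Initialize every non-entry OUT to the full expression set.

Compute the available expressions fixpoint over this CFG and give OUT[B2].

Answer: {d-f}

Derivation:
Per-block solution:
  B0:   IN={}   OUT={}
  B1:   IN={}   OUT={}
  B2:   IN={}   OUT={d-f}
  B3:   IN={d-f}   OUT={d-f}
  B4:   IN={d-f}   OUT={b+c, f+f}
  B5:   IN={b+c, f+f}   OUT={b+c, f+f}
  B6:   IN={b+c, f+f}   OUT={e*e}
  B7:   IN={}   OUT={}

Merge at B2: IN[B2] = OUT[B1] ∩ OUT[B5] = {}
Applying B2's transfer function to that IN value gives OUT[B2] (row B2 above).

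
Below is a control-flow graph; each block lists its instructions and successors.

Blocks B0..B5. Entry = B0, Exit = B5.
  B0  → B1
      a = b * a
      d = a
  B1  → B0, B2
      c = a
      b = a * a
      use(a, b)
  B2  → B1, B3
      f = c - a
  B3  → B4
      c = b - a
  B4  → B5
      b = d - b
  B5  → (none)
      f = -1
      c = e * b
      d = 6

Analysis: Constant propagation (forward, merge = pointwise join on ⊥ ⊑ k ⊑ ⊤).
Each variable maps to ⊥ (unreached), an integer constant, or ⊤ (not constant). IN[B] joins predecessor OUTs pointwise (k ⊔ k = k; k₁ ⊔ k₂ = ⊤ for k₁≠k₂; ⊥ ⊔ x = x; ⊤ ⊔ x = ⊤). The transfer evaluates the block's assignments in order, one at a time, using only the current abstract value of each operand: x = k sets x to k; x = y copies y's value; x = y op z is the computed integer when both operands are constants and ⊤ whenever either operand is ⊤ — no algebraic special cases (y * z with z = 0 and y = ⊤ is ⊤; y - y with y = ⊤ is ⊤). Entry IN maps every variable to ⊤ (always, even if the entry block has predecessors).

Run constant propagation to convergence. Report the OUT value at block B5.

Converged values:
  B0:   IN=(all ⊤)   OUT=(all ⊤)
  B1:   IN=(all ⊤)   OUT=(all ⊤)
  B2:   IN=(all ⊤)   OUT=(all ⊤)
  B3:   IN=(all ⊤)   OUT=(all ⊤)
  B4:   IN=(all ⊤)   OUT=(all ⊤)
  B5:   IN=(all ⊤)   OUT={d:6, f:-1; rest ⊤}

Merge at B5: IN[B5] = OUT[B4] = {a: ⊤, b: ⊤, c: ⊤, d: ⊤, e: ⊤, f: ⊤}
Applying B5's transfer function to that IN value gives OUT[B5] (row B5 above).

Answer: {a: ⊤, b: ⊤, c: ⊤, d: 6, e: ⊤, f: -1}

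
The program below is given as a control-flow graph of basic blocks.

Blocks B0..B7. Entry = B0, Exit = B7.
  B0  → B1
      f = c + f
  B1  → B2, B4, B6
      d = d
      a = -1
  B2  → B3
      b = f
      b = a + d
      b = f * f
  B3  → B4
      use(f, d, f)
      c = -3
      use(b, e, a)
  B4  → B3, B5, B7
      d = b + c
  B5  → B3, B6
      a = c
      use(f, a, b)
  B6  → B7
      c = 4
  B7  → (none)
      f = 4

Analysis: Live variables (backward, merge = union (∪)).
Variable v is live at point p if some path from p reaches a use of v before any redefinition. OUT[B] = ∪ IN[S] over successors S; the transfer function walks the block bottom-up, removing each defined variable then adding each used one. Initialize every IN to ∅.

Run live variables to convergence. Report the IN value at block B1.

Answer: {b, c, d, e, f}

Derivation:
Fixpoint table:
  B0: | IN={b, c, d, e, f} | OUT={b, c, d, e, f}
  B1: | IN={b, c, d, e, f} | OUT={a, b, c, d, e, f}
  B2: | IN={a, d, e, f} | OUT={a, b, d, e, f}
  B3: | IN={a, b, d, e, f} | OUT={a, b, c, e, f}
  B4: | IN={a, b, c, e, f} | OUT={a, b, c, d, e, f}
  B5: | IN={b, c, d, e, f} | OUT={a, b, d, e, f}
  B6: | IN={} | OUT={}
  B7: | IN={} | OUT={}

Merge at B1: OUT[B1] = IN[B2] ⊔ IN[B4] ⊔ IN[B6] = {a, b, c, d, e, f}
Applying B1's transfer function to that OUT value gives IN[B1] (row B1 above).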